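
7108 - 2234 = 4874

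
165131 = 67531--97600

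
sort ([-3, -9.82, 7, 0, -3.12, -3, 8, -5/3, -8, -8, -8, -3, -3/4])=[-9.82, -8, -8, -8, -3.12, -3, -3, -3, -5/3, -3/4, 0, 7, 8]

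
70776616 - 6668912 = 64107704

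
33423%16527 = 369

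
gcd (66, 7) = 1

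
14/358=7/179 ≈ 0.0391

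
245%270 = 245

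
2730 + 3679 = 6409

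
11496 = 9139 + 2357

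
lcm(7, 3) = 21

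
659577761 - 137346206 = 522231555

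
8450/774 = 4225/387 ≈ 10.92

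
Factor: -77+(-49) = -1*2^1*3^2*7^1 = -126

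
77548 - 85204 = -7656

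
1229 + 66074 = 67303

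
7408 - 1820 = 5588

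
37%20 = 17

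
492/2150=246/1075 ≈ 0.229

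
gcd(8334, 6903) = 9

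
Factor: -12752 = -1 * 2^4 * 797^1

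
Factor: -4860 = -1*2^2*3^5*5^1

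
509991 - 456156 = 53835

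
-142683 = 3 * (-47561)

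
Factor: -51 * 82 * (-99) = 2^1 * 3^3 * 11^1 * 17^1 * 41^1 = 414018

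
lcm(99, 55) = 495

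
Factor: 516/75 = 2^2*5^(-2)*43^1 = 172/25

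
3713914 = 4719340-1005426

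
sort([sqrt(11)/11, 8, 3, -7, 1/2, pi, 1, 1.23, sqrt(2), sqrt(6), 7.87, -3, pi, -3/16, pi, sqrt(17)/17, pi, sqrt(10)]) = [-7, -3, -3/16, sqrt(17)/17, sqrt(11)/11, 1/2, 1, 1.23, sqrt(2), sqrt(6), 3, pi, pi, pi, pi, sqrt(10), 7.87, 8]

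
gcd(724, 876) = 4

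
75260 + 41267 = 116527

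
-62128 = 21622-83750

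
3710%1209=83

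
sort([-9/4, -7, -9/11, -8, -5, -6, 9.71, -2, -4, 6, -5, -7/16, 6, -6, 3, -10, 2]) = [-10, -8, -7, -6, -6, -5, -5, -4, -9/4, -2, -9/11, -7/16, 2, 3, 6, 6, 9.71]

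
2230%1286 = 944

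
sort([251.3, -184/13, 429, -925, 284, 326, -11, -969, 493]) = [-969, -925, -184/13, -11, 251.3, 284, 326, 429, 493]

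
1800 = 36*50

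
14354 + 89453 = 103807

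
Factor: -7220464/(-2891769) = 2^4 * 3^(-1) * 47^(-1) * 20509^(-1) * 451279^1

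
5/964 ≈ 0.00519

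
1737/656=2 + 425/656 ≈ 2.65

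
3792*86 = 326112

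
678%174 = 156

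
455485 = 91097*5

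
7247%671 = 537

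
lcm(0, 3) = 0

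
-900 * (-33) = 29700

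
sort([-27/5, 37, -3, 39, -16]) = [-16, -27/5, -3, 37, 39]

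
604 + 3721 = 4325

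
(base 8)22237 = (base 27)cn6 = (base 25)f00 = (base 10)9375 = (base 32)94v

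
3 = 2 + 1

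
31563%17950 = 13613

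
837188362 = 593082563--244105799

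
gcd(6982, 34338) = 2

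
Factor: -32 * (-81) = 2^5 * 3^4 = 2592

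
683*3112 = 2125496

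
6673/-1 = -6673 = -6673.00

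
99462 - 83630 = 15832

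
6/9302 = 3/4651 ≈ 0.000645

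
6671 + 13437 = 20108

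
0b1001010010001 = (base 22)9i1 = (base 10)4753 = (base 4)1022101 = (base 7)16600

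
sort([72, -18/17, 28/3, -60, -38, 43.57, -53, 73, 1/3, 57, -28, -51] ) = [-60, -53, -51, -38, -28, -18/17, 1/3, 28/3, 43.57, 57, 72, 73] 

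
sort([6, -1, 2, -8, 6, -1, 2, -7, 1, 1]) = [-8, -7, -1, -1, 1, 1, 2, 2, 6, 6]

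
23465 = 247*95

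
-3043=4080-7123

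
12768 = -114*(-112)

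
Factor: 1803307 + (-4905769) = -1*2^1*3^4*11^1*1741^1 = -3102462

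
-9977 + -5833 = -15810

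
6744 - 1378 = 5366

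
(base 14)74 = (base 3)10210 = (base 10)102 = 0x66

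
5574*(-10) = -55740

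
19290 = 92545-73255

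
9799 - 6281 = 3518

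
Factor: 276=2^2*3^1*23^1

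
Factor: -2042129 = -1*2042129^1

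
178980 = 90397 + 88583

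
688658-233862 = 454796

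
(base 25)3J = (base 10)94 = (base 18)54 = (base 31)31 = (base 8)136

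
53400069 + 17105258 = 70505327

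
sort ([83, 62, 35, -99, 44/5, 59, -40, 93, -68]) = [-99, -68, -40, 44/5, 35, 59, 62, 83, 93]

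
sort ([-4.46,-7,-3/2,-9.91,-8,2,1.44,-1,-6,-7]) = [-9.91,-8,-7,-7,-6,-4.46,-3/2,-1,1.44,2]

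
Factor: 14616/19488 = 2^(-2) * 3^1 = 3/4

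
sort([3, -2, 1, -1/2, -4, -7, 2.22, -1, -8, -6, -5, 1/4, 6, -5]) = [-8, -7, -6, -5, -5, -4, -2, -1, -1/2, 1/4, 1, 2.22, 3, 6]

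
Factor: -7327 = -1*17^1*431^1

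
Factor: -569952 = -1*2^5*3^2*1979^1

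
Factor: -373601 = -1 * 547^1 * 683^1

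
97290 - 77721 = 19569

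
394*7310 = 2880140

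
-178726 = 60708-239434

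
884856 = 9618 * 92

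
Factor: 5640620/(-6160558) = -1 * 2^1 * 5^1 * 139^1 * 229^(-1) * 2029^1 * 13451^(-1) = -2820310/3080279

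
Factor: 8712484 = 2^2*11^2*47^1*383^1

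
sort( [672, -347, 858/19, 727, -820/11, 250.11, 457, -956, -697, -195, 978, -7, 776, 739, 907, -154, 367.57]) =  [-956, -697, -347, -195, -154, -820/11, -7, 858/19, 250.11, 367.57, 457, 672, 727, 739, 776, 907, 978]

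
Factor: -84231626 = -1 * 2^1 * 42115813^1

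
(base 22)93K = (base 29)585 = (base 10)4442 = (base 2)1000101011010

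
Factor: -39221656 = -1*2^3*463^1*10589^1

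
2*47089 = 94178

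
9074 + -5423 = 3651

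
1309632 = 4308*304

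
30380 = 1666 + 28714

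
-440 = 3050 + -3490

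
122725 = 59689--63036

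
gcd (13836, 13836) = 13836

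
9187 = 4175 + 5012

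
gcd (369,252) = 9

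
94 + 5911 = 6005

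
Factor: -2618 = -1*2^1*7^1*11^1*17^1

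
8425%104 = 1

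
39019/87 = 448 + 43/87 ≈ 448.49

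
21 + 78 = 99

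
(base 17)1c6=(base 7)1312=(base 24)kj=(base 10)499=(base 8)763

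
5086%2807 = 2279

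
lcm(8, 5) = 40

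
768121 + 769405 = 1537526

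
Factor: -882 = -1 * 2^1 * 3^2 * 7^2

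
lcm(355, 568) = 2840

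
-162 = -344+182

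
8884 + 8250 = 17134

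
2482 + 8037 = 10519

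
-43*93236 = -4009148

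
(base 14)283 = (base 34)ev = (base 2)111111011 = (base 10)507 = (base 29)he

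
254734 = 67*3802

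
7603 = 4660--2943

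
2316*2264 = 5243424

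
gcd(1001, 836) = 11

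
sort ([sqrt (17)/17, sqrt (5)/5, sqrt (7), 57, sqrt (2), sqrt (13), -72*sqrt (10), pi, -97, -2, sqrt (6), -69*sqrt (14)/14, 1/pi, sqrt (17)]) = [-72*sqrt (10), -97, -69*sqrt (14)/14, -2, sqrt (17)/17, 1/pi, sqrt (5)/5, sqrt (2), sqrt (6), sqrt (7), pi, sqrt (13), sqrt (17), 57]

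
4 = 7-3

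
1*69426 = 69426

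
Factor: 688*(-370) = -1*2^5*5^1*37^1*43^1 = -254560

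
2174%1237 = 937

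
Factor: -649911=-1 * 3^1 * 23^1 * 9419^1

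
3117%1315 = 487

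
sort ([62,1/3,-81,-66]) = [-81,-66,1/3,62]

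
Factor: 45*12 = 2^2*3^3*5^1 = 540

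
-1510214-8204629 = -9714843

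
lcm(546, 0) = 0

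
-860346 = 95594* (-9) 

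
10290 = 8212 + 2078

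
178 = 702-524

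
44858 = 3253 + 41605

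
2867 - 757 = 2110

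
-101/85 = -1 - 16/85 ≈ -1.19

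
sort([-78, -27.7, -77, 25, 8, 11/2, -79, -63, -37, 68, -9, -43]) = [-79, -78, -77, -63, -43, -37, -27.7, -9, 11/2, 8, 25, 68]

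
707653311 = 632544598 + 75108713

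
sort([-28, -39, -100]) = [-100, -39, -28]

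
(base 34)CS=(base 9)534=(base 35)CG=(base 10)436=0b110110100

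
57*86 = 4902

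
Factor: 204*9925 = 2^2*3^1*5^2*17^1*397^1 = 2024700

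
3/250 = 0.012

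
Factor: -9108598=-1 * 2^1 * 23^1 * 198013^1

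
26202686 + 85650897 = 111853583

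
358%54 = 34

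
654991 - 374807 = 280184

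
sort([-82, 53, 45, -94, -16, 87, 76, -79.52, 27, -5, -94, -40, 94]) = [-94, -94, -82, -79.52, -40, -16, -5, 27, 45, 53, 76, 87, 94]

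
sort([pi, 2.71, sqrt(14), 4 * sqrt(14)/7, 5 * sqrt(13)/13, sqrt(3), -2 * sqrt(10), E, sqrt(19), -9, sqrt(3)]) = [-9, -2 * sqrt(10), 5 * sqrt(13)/13, sqrt(3), sqrt(3), 4 * sqrt(14)/7, 2.71, E, pi, sqrt(14), sqrt(19)]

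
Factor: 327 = 3^1*109^1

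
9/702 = 1/78 ≈ 0.0128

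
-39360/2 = -19680 = -19680.00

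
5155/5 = 1031 = 1031.00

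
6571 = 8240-1669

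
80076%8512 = 3468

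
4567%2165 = 237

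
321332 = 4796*67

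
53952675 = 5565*9695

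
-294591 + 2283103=1988512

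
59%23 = 13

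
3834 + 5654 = 9488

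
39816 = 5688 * 7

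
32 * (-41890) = -1340480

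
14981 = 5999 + 8982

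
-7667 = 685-8352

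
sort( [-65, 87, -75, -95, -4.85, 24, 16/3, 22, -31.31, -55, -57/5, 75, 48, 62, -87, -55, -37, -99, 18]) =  [-99, -95, -87, -75, -65, -55, -55, -37, -31.31, -57/5, -4.85, 16/3, 18, 22, 24, 48, 62, 75, 87]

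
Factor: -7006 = -1 * 2^1 * 31^1 * 113^1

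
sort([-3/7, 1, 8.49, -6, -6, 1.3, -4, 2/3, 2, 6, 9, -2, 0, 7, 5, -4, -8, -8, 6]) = [-8, -8, -6, -6, -4, -4, -2, -3/7, 0, 2/3, 1, 1.3, 2, 5, 6, 6, 7, 8.49, 9]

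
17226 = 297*58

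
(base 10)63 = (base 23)2h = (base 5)223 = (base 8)77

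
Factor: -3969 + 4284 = 3^2 * 5^1 * 7^1 = 315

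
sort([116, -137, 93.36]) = [-137, 93.36, 116]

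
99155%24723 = 263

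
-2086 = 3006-5092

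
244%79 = 7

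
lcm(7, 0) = 0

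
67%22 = 1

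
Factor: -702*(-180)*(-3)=-1*2^3*3^6*5^1*13^1=-379080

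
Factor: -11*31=-1*11^1*31^1=-341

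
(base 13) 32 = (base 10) 41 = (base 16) 29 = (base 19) 23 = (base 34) 17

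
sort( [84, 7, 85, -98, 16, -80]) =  [-98, -80, 7, 16, 84, 85]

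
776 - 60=716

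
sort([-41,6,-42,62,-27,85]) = [-42,-41,-27,6,62,85]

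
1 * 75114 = 75114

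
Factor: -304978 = -1*2^1*31^1*4919^1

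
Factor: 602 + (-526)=2^2*19^1=76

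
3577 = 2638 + 939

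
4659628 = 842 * 5534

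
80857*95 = 7681415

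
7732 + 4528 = 12260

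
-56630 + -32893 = -89523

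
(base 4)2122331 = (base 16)26bd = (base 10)9917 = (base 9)14538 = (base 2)10011010111101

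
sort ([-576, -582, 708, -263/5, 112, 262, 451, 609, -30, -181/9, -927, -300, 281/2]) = [-927, -582, -576, -300, -263/5, -30, -181/9, 112, 281/2, 262, 451, 609, 708]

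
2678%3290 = 2678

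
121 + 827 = 948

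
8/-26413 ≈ -0.000303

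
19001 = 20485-1484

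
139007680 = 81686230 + 57321450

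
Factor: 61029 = 3^2 * 6781^1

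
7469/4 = 1867+1/4 = 1867.25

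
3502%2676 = 826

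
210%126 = 84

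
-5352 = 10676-16028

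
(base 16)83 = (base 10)131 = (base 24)5b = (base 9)155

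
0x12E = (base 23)D3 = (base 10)302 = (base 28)AM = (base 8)456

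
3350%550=50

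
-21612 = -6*3602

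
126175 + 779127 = 905302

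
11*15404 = 169444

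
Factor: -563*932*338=-1*2^3*13^2*233^1*563^1=-177354008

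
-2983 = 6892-9875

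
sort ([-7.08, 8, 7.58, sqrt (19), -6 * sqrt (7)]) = [-6 * sqrt (7), -7.08, sqrt (19), 7.58, 8]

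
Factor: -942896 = -1*2^4*31^1*1901^1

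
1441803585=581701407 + 860102178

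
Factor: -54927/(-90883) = 3^2*13^(-1)*17^1*359^1*6991^(-1)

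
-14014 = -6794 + -7220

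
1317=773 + 544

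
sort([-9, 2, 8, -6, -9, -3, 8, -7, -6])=[-9, -9, -7, -6, -6, -3, 2, 8, 8]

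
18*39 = 702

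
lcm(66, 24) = 264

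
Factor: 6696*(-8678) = -1*2^4*3^3*31^1*4339^1 = -58107888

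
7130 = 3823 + 3307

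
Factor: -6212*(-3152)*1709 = 2^6*197^1*1553^1*1709^1 = 33462602816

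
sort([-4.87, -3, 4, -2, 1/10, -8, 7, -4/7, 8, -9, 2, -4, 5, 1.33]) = [-9, -8, -4.87, -4, -3, -2, -4/7, 1/10, 1.33, 2, 4, 5, 7, 8]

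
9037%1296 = 1261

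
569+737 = 1306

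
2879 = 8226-5347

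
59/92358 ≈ 0.000639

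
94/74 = 1 + 10/37 ≈ 1.27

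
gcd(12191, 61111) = 1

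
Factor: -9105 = -1*3^1*5^1*607^1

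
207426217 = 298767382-91341165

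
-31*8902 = -275962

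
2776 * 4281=11884056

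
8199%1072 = 695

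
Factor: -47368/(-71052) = 2^1 * 3^(-1) = 2/3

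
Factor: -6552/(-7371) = 2^3 * 3^(-2) = 8/9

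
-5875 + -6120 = -11995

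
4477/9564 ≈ 0.468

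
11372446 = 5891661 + 5480785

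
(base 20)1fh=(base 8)1315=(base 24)15l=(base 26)11f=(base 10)717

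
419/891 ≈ 0.470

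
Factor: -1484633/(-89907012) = 2^(-2) * 3^(-2) * 13^(-1) * 19^(-1) * 10111^(-1) * 1484633^1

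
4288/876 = 4+196/219 ≈ 4.89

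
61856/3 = 20618+2/3 ≈ 20618.67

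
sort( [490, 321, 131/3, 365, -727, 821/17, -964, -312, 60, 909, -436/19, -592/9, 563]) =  [-964, -727, -312, -592/9, -436/19, 131/3, 821/17, 60, 321, 365, 490, 563, 909]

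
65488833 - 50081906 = 15406927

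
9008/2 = 4504 = 4504.00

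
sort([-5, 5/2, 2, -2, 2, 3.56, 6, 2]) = [-5, -2, 2, 2, 2, 5/2, 3.56, 6]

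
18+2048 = 2066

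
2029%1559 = 470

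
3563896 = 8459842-4895946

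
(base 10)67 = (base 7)124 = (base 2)1000011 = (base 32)23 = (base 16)43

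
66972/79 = 847 + 59/79 ≈ 847.75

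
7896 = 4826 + 3070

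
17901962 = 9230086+8671876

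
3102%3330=3102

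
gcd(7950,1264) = 2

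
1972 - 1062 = 910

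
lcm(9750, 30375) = 789750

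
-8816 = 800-9616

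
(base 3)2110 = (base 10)66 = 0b1000010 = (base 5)231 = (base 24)2i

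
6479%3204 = 71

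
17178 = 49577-32399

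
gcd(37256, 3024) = 8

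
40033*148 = 5924884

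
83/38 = 2 + 7/38 ≈ 2.18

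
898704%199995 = 98724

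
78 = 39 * 2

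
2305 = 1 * 2305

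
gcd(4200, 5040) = 840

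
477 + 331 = 808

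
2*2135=4270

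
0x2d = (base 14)33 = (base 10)45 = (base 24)1l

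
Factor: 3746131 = 1621^1 * 2311^1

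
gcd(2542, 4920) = 82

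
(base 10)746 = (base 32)na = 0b1011101010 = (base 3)1000122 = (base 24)172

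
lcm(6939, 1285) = 34695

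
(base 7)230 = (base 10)119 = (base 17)70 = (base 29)43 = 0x77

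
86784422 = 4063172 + 82721250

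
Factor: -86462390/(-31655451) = 2^1 * 3^(-1) * 5^1 * 7^1 * 443^(-1) * 23819^(-1) * 1235177^1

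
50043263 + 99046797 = 149090060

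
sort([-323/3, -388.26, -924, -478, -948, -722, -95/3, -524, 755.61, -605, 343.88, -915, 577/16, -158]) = [-948, -924, -915, -722, -605, -524, -478, -388.26, -158, -323/3, -95/3, 577/16, 343.88, 755.61]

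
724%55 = 9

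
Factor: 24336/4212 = 2^2 * 3^ (-2) * 13^1 = 52/9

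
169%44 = 37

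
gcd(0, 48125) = 48125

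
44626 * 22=981772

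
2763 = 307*9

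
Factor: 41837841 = 3^2*241^1*19289^1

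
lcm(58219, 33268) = 232876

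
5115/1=5115=5115.00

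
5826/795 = 1942/265 ≈ 7.33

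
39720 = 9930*4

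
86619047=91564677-4945630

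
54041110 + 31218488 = 85259598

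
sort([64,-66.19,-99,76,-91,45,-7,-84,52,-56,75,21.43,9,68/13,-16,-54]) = [-99,-91,-84,-66.19,-56,-54,-16,-7,68/13,9,21.43,45,52,64,75,76]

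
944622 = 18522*51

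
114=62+52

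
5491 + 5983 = 11474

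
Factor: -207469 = -1*207469^1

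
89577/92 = 973 + 61/92 ≈ 973.66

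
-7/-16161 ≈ 0.000433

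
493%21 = 10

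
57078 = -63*(-906)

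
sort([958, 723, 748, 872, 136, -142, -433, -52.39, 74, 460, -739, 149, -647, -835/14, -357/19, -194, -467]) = [-739, -647, -467, -433, -194, -142, -835/14, -52.39, -357/19, 74, 136, 149, 460, 723, 748, 872, 958]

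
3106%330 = 136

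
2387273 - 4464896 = -2077623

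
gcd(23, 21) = 1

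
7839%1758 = 807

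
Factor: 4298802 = 2^1*3^1*683^1*1049^1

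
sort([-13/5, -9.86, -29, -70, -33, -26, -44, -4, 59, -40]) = [-70, -44, -40, -33, -29, -26, -9.86, -4, -13/5, 59]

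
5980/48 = 124 + 7/12 ≈ 124.58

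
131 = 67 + 64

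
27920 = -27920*(-1) 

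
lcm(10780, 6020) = 463540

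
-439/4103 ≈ -0.107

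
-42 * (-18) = 756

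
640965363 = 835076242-194110879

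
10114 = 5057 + 5057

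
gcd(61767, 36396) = 9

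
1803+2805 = 4608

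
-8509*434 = -3692906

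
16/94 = 8/47 ≈ 0.170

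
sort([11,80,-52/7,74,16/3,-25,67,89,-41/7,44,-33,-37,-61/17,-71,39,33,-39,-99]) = [-99,-71,-39,-37,-33,-25,-52/7,-41/7,-61/17,16/3,11,33,39,44,67,74,80,89]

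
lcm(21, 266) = 798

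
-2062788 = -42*49114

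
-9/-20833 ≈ 0.000432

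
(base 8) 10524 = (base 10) 4436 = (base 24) 7gk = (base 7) 15635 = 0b1000101010100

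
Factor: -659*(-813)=3^1*271^1*659^1=535767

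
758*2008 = 1522064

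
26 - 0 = 26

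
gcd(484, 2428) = 4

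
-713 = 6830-7543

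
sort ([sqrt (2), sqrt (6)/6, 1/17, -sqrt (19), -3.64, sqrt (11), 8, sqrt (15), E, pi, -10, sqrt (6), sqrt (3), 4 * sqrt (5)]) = [-10, -sqrt (19), -3.64, 1/17, sqrt (6)/6, sqrt (2), sqrt (3), sqrt (6), E, pi, sqrt (11), sqrt (15), 8, 4 * sqrt (5)]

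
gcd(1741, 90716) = 1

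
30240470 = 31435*962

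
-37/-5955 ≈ 0.00621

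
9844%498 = 382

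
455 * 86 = 39130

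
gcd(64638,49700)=14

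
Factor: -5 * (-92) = 2^2 * 5^1 * 23^1 = 460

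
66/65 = 1 + 1/65 ≈ 1.02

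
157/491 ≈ 0.320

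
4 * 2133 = 8532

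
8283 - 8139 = 144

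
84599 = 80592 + 4007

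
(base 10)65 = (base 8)101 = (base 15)45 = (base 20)35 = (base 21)32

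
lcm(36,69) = 828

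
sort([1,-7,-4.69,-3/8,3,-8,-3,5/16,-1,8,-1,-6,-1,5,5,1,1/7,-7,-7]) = [-8,-7,-7,-7,-6,-4.69,-3,-1,-1,-1,-3/8,1/7,5/16,1,1,3,5,5,8]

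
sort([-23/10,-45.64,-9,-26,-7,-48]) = [-48,-45.64,-26,-9,-7,-23/10]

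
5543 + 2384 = 7927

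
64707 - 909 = 63798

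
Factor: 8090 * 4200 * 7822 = 2^5 * 3^1 * 5^3 * 7^1 * 809^1 * 3911^1 = 265775916000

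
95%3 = 2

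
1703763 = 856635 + 847128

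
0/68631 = 0 = 0.00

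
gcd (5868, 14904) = 36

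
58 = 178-120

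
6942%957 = 243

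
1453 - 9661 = -8208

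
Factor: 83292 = 2^2 * 3^1 * 11^1 * 631^1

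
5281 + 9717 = 14998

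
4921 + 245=5166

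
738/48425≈0.0152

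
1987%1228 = 759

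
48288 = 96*503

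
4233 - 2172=2061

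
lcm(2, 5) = 10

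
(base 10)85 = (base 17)50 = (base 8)125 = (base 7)151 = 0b1010101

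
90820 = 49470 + 41350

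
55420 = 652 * 85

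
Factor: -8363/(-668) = 2^(-2)*167^(-1)*8363^1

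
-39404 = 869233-908637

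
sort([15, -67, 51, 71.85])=[-67, 15, 51, 71.85]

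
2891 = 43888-40997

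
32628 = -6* (-5438)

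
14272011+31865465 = 46137476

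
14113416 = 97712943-83599527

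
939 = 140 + 799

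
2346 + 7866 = 10212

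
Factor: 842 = 2^1*421^1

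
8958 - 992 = 7966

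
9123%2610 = 1293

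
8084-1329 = 6755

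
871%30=1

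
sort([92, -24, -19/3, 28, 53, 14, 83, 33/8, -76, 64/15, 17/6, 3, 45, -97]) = [-97, -76, -24, -19/3, 17/6, 3, 33/8, 64/15, 14, 28, 45, 53, 83, 92]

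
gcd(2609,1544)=1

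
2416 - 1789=627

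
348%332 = 16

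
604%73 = 20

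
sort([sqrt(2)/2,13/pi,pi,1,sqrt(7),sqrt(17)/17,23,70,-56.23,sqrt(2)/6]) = [-56.23,sqrt(2)/6,sqrt(17)/17,sqrt(2)/2,1,sqrt(7),pi,13/pi,23,70]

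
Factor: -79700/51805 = -1 * 2^2 * 5^1 * 13^(-1) = -20/13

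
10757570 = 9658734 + 1098836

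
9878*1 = 9878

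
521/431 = 1 + 90/431 ≈ 1.21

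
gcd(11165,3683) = 29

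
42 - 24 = 18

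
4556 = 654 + 3902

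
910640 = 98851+811789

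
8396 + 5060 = 13456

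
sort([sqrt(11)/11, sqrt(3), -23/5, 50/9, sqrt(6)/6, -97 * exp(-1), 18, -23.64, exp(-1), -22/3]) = [-97 * exp(-1), -23.64, -22/3, -23/5, sqrt(11)/11, exp(-1), sqrt(6)/6, sqrt(3), 50/9, 18]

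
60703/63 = 963 + 34/63 ≈ 963.54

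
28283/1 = 28283 = 28283.00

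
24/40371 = 8/13457 ≈ 0.000594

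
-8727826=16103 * (-542)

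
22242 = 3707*6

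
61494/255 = 20498/85 ≈ 241.15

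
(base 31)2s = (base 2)1011010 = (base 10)90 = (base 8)132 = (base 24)3i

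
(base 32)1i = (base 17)2g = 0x32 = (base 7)101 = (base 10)50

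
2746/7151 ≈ 0.384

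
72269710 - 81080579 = -8810869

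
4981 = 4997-16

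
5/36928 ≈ 0.000135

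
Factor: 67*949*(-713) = -1*13^1*23^1*31^1*67^1*73^1 = -45334679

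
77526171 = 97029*799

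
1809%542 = 183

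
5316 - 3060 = 2256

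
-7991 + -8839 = -16830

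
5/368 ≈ 0.0136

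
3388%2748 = 640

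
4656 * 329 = 1531824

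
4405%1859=687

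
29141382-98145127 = -69003745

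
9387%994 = 441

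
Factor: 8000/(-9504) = -1*2^1*3^(-3)*5^3*11^(-1) = -250/297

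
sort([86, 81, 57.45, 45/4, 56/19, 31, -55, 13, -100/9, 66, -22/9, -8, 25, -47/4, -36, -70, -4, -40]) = [-70, -55, -40, -36, -47/4, -100/9, -8, -4, -22/9, 56/19, 45/4, 13, 25, 31, 57.45, 66, 81, 86]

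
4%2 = 0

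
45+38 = 83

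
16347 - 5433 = 10914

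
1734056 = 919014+815042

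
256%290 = 256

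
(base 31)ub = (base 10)941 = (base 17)346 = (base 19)2ba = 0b1110101101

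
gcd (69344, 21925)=1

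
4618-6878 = -2260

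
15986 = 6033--9953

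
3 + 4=7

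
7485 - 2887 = 4598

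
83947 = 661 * 127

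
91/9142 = 13/1306 ≈ 0.00995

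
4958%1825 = 1308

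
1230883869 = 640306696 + 590577173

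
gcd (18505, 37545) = 5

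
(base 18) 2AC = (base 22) 1G4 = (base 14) 440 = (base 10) 840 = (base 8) 1510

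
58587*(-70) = -4101090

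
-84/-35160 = 7/2930 ≈ 0.00239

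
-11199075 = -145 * 77235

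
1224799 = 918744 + 306055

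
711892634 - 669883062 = 42009572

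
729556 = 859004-129448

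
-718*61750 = -44336500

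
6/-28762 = -3/14381 ≈ -0.000209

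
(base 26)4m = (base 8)176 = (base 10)126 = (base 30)46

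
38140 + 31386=69526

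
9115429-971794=8143635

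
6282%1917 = 531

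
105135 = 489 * 215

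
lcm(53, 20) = 1060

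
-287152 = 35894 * (-8)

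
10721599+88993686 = 99715285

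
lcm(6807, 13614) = 13614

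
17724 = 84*211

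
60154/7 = 8593 + 3/7≈8593.43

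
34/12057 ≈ 0.00282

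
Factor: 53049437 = 7^1*59^1*128449^1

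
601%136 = 57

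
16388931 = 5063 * 3237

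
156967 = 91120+65847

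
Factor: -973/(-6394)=2^(-1)*7^1*23^(-1)=7/46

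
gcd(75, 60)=15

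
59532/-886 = -29766/443 ≈ -67.19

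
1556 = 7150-5594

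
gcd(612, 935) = 17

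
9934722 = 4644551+5290171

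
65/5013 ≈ 0.0130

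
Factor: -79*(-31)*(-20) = -1*2^2*5^1*31^1*79^1 = -48980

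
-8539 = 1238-9777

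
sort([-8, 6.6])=[-8, 6.6]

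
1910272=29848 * 64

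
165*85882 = 14170530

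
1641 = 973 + 668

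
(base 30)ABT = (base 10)9359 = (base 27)CMH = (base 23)HFL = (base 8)22217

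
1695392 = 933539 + 761853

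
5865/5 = 1173 = 1173.00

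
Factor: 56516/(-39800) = -1 * 2^(-1) * 5^(-2) * 71^1 = -71/50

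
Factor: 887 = 887^1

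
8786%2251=2033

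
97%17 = 12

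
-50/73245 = -10/14649 ≈ -0.000683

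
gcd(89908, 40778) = 2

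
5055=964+4091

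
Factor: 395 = 5^1*79^1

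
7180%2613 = 1954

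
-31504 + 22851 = -8653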